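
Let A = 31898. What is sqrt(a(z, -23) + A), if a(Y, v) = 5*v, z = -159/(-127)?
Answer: sqrt(31783) ≈ 178.28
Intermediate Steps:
z = 159/127 (z = -159*(-1)/127 = -1*(-159/127) = 159/127 ≈ 1.2520)
sqrt(a(z, -23) + A) = sqrt(5*(-23) + 31898) = sqrt(-115 + 31898) = sqrt(31783)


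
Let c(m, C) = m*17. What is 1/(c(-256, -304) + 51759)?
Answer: 1/47407 ≈ 2.1094e-5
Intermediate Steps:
c(m, C) = 17*m
1/(c(-256, -304) + 51759) = 1/(17*(-256) + 51759) = 1/(-4352 + 51759) = 1/47407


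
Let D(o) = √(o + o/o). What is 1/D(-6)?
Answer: -I*√5/5 ≈ -0.44721*I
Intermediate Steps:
D(o) = √(1 + o) (D(o) = √(o + 1) = √(1 + o))
1/D(-6) = 1/(√(1 - 6)) = 1/(√(-5)) = 1/(I*√5) = -I*√5/5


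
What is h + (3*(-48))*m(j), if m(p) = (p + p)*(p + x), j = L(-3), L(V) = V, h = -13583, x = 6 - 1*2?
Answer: -12719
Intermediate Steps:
x = 4 (x = 6 - 2 = 4)
j = -3
m(p) = 2*p*(4 + p) (m(p) = (p + p)*(p + 4) = (2*p)*(4 + p) = 2*p*(4 + p))
h + (3*(-48))*m(j) = -13583 + (3*(-48))*(2*(-3)*(4 - 3)) = -13583 - 288*(-3) = -13583 - 144*(-6) = -13583 + 864 = -12719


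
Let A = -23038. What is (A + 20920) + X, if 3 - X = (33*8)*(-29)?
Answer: 5541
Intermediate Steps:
X = 7659 (X = 3 - 33*8*(-29) = 3 - 264*(-29) = 3 - 1*(-7656) = 3 + 7656 = 7659)
(A + 20920) + X = (-23038 + 20920) + 7659 = -2118 + 7659 = 5541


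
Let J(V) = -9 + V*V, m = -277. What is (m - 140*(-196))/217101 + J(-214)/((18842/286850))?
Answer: 1425702626025598/2045308521 ≈ 6.9706e+5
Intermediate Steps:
J(V) = -9 + V**2
(m - 140*(-196))/217101 + J(-214)/((18842/286850)) = (-277 - 140*(-196))/217101 + (-9 + (-214)**2)/((18842/286850)) = (-277 + 27440)*(1/217101) + (-9 + 45796)/((18842*(1/286850))) = 27163*(1/217101) + 45787/(9421/143425) = 27163/217101 + 45787*(143425/9421) = 27163/217101 + 6567000475/9421 = 1425702626025598/2045308521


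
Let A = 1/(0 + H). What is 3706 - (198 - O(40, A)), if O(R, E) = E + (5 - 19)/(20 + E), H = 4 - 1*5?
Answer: 66619/19 ≈ 3506.3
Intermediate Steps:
H = -1 (H = 4 - 5 = -1)
A = -1 (A = 1/(0 - 1) = 1/(-1) = -1)
O(R, E) = E - 14/(20 + E)
3706 - (198 - O(40, A)) = 3706 - (198 - (-14 + (-1)**2 + 20*(-1))/(20 - 1)) = 3706 - (198 - (-14 + 1 - 20)/19) = 3706 - (198 - (-33)/19) = 3706 - (198 - 1*(-33/19)) = 3706 - (198 + 33/19) = 3706 - 1*3795/19 = 3706 - 3795/19 = 66619/19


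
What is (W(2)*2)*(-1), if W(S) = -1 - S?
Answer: 6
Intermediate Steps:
(W(2)*2)*(-1) = ((-1 - 1*2)*2)*(-1) = ((-1 - 2)*2)*(-1) = -3*2*(-1) = -6*(-1) = 6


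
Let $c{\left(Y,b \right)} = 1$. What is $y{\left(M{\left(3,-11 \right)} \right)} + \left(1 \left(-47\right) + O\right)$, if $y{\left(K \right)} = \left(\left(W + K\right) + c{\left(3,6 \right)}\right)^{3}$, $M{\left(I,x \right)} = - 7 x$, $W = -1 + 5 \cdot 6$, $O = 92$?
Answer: $1225088$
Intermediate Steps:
$W = 29$ ($W = -1 + 30 = 29$)
$y{\left(K \right)} = \left(30 + K\right)^{3}$ ($y{\left(K \right)} = \left(\left(29 + K\right) + 1\right)^{3} = \left(30 + K\right)^{3}$)
$y{\left(M{\left(3,-11 \right)} \right)} + \left(1 \left(-47\right) + O\right) = \left(30 - -77\right)^{3} + \left(1 \left(-47\right) + 92\right) = \left(30 + 77\right)^{3} + \left(-47 + 92\right) = 107^{3} + 45 = 1225043 + 45 = 1225088$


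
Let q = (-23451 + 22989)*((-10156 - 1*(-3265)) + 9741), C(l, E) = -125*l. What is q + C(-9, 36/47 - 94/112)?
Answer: -1315575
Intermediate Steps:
q = -1316700 (q = -462*((-10156 + 3265) + 9741) = -462*(-6891 + 9741) = -462*2850 = -1316700)
q + C(-9, 36/47 - 94/112) = -1316700 - 125*(-9) = -1316700 + 1125 = -1315575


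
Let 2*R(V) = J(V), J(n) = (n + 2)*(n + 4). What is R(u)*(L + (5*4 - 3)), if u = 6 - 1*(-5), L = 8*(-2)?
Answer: 195/2 ≈ 97.500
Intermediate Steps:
L = -16
u = 11 (u = 6 + 5 = 11)
J(n) = (2 + n)*(4 + n)
R(V) = 4 + V²/2 + 3*V (R(V) = (8 + V² + 6*V)/2 = 4 + V²/2 + 3*V)
R(u)*(L + (5*4 - 3)) = (4 + (½)*11² + 3*11)*(-16 + (5*4 - 3)) = (4 + (½)*121 + 33)*(-16 + (20 - 3)) = (4 + 121/2 + 33)*(-16 + 17) = (195/2)*1 = 195/2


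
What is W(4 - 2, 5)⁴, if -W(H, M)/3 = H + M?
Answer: 194481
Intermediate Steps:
W(H, M) = -3*H - 3*M (W(H, M) = -3*(H + M) = -3*H - 3*M)
W(4 - 2, 5)⁴ = (-3*(4 - 2) - 3*5)⁴ = (-3*2 - 15)⁴ = (-6 - 15)⁴ = (-21)⁴ = 194481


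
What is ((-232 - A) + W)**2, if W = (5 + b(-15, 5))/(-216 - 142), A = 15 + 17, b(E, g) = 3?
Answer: 2233507600/32041 ≈ 69708.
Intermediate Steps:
A = 32
W = -4/179 (W = (5 + 3)/(-216 - 142) = 8/(-358) = 8*(-1/358) = -4/179 ≈ -0.022346)
((-232 - A) + W)**2 = ((-232 - 1*32) - 4/179)**2 = ((-232 - 32) - 4/179)**2 = (-264 - 4/179)**2 = (-47260/179)**2 = 2233507600/32041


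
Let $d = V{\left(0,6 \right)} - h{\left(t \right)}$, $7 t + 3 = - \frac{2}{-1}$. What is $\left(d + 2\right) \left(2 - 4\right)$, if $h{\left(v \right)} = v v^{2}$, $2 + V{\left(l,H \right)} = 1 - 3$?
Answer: $\frac{1370}{343} \approx 3.9942$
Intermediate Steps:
$V{\left(l,H \right)} = -4$ ($V{\left(l,H \right)} = -2 + \left(1 - 3\right) = -2 - 2 = -4$)
$t = - \frac{1}{7}$ ($t = - \frac{3}{7} + \frac{\left(-2\right) \frac{1}{-1}}{7} = - \frac{3}{7} + \frac{\left(-2\right) \left(-1\right)}{7} = - \frac{3}{7} + \frac{1}{7} \cdot 2 = - \frac{3}{7} + \frac{2}{7} = - \frac{1}{7} \approx -0.14286$)
$h{\left(v \right)} = v^{3}$
$d = - \frac{1371}{343}$ ($d = -4 - \left(- \frac{1}{7}\right)^{3} = -4 - - \frac{1}{343} = -4 + \frac{1}{343} = - \frac{1371}{343} \approx -3.9971$)
$\left(d + 2\right) \left(2 - 4\right) = \left(- \frac{1371}{343} + 2\right) \left(2 - 4\right) = - \frac{685 \left(2 - 4\right)}{343} = \left(- \frac{685}{343}\right) \left(-2\right) = \frac{1370}{343}$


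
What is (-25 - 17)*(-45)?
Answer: 1890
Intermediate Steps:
(-25 - 17)*(-45) = -42*(-45) = 1890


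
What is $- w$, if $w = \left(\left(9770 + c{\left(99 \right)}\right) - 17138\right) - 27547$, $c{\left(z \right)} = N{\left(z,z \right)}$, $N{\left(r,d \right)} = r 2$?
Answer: $34717$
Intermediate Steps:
$N{\left(r,d \right)} = 2 r$
$c{\left(z \right)} = 2 z$
$w = -34717$ ($w = \left(\left(9770 + 2 \cdot 99\right) - 17138\right) - 27547 = \left(\left(9770 + 198\right) - 17138\right) - 27547 = \left(9968 - 17138\right) - 27547 = -7170 - 27547 = -34717$)
$- w = \left(-1\right) \left(-34717\right) = 34717$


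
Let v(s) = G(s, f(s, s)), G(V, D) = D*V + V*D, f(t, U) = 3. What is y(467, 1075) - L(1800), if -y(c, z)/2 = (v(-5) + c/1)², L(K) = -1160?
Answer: -380778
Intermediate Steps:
G(V, D) = 2*D*V (G(V, D) = D*V + D*V = 2*D*V)
v(s) = 6*s (v(s) = 2*3*s = 6*s)
y(c, z) = -2*(-30 + c)² (y(c, z) = -2*(6*(-5) + c/1)² = -2*(-30 + c*1)² = -2*(-30 + c)²)
y(467, 1075) - L(1800) = -2*(-30 + 467)² - 1*(-1160) = -2*437² + 1160 = -2*190969 + 1160 = -381938 + 1160 = -380778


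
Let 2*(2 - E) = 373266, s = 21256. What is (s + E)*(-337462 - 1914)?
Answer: 56124306000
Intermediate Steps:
E = -186631 (E = 2 - ½*373266 = 2 - 186633 = -186631)
(s + E)*(-337462 - 1914) = (21256 - 186631)*(-337462 - 1914) = -165375*(-339376) = 56124306000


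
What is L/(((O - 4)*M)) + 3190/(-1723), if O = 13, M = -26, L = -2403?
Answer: 377101/44798 ≈ 8.4178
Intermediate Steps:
L/(((O - 4)*M)) + 3190/(-1723) = -2403*(-1/(26*(13 - 4))) + 3190/(-1723) = -2403/(9*(-26)) + 3190*(-1/1723) = -2403/(-234) - 3190/1723 = -2403*(-1/234) - 3190/1723 = 267/26 - 3190/1723 = 377101/44798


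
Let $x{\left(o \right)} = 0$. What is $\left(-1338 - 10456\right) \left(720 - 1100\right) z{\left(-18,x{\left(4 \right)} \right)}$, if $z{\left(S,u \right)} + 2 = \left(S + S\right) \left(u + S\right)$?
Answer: $2895191120$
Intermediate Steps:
$z{\left(S,u \right)} = -2 + 2 S \left(S + u\right)$ ($z{\left(S,u \right)} = -2 + \left(S + S\right) \left(u + S\right) = -2 + 2 S \left(S + u\right)$)
$\left(-1338 - 10456\right) \left(720 - 1100\right) z{\left(-18,x{\left(4 \right)} \right)} = \left(-1338 - 10456\right) \left(720 - 1100\right) \left(-2 + 2 \left(-18\right)^{2} + 2 \left(-18\right) 0\right) = \left(-11794\right) \left(-380\right) \left(-2 + 2 \cdot 324 + 0\right) = 4481720 \left(-2 + 648 + 0\right) = 4481720 \cdot 646 = 2895191120$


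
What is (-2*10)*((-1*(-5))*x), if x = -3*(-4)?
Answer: -1200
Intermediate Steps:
x = 12
(-2*10)*((-1*(-5))*x) = (-2*10)*(-1*(-5)*12) = -100*12 = -20*60 = -1200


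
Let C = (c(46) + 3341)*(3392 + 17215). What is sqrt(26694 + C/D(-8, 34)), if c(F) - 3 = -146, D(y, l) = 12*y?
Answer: I*sqrt(10556427)/4 ≈ 812.27*I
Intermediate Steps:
c(F) = -143 (c(F) = 3 - 146 = -143)
C = 65901186 (C = (-143 + 3341)*(3392 + 17215) = 3198*20607 = 65901186)
sqrt(26694 + C/D(-8, 34)) = sqrt(26694 + 65901186/((12*(-8)))) = sqrt(26694 + 65901186/(-96)) = sqrt(26694 + 65901186*(-1/96)) = sqrt(26694 - 10983531/16) = sqrt(-10556427/16) = I*sqrt(10556427)/4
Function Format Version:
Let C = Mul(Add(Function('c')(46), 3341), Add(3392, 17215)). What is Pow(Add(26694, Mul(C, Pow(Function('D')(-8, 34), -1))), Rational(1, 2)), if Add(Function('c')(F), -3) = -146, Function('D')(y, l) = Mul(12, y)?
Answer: Mul(Rational(1, 4), I, Pow(10556427, Rational(1, 2))) ≈ Mul(812.27, I)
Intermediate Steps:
Function('c')(F) = -143 (Function('c')(F) = Add(3, -146) = -143)
C = 65901186 (C = Mul(Add(-143, 3341), Add(3392, 17215)) = Mul(3198, 20607) = 65901186)
Pow(Add(26694, Mul(C, Pow(Function('D')(-8, 34), -1))), Rational(1, 2)) = Pow(Add(26694, Mul(65901186, Pow(Mul(12, -8), -1))), Rational(1, 2)) = Pow(Add(26694, Mul(65901186, Pow(-96, -1))), Rational(1, 2)) = Pow(Add(26694, Mul(65901186, Rational(-1, 96))), Rational(1, 2)) = Pow(Add(26694, Rational(-10983531, 16)), Rational(1, 2)) = Pow(Rational(-10556427, 16), Rational(1, 2)) = Mul(Rational(1, 4), I, Pow(10556427, Rational(1, 2)))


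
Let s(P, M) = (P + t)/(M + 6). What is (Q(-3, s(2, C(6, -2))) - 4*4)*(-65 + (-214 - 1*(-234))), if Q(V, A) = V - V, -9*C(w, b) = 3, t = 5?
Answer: 720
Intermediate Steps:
C(w, b) = -1/3 (C(w, b) = -1/9*3 = -1/3)
s(P, M) = (5 + P)/(6 + M) (s(P, M) = (P + 5)/(M + 6) = (5 + P)/(6 + M))
Q(V, A) = 0
(Q(-3, s(2, C(6, -2))) - 4*4)*(-65 + (-214 - 1*(-234))) = (0 - 4*4)*(-65 + (-214 - 1*(-234))) = (0 - 16)*(-65 + (-214 + 234)) = -16*(-65 + 20) = -16*(-45) = 720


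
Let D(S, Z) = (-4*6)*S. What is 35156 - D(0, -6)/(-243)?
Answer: 35156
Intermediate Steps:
D(S, Z) = -24*S
35156 - D(0, -6)/(-243) = 35156 - (-24*0)/(-243) = 35156 - 0*(-1)/243 = 35156 - 1*0 = 35156 + 0 = 35156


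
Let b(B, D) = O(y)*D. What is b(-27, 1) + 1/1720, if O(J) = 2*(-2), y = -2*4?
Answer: -6879/1720 ≈ -3.9994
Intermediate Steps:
y = -8
O(J) = -4
b(B, D) = -4*D
b(-27, 1) + 1/1720 = -4*1 + 1/1720 = -4 + 1/1720 = -6879/1720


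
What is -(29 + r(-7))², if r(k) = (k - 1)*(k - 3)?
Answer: -11881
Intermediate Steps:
r(k) = (-1 + k)*(-3 + k)
-(29 + r(-7))² = -(29 + (3 + (-7)² - 4*(-7)))² = -(29 + (3 + 49 + 28))² = -(29 + 80)² = -1*109² = -1*11881 = -11881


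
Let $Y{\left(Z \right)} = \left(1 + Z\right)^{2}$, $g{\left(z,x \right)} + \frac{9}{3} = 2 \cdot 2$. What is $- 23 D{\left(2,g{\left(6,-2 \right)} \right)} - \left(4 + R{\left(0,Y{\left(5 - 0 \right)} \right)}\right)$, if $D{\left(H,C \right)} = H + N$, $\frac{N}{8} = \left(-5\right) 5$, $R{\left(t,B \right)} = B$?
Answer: $4514$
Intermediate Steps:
$g{\left(z,x \right)} = 1$ ($g{\left(z,x \right)} = -3 + 2 \cdot 2 = -3 + 4 = 1$)
$N = -200$ ($N = 8 \left(\left(-5\right) 5\right) = 8 \left(-25\right) = -200$)
$D{\left(H,C \right)} = -200 + H$ ($D{\left(H,C \right)} = H - 200 = -200 + H$)
$- 23 D{\left(2,g{\left(6,-2 \right)} \right)} - \left(4 + R{\left(0,Y{\left(5 - 0 \right)} \right)}\right) = - 23 \left(-200 + 2\right) - \left(4 + \left(1 + \left(5 - 0\right)\right)^{2}\right) = \left(-23\right) \left(-198\right) - \left(4 + \left(1 + \left(5 + 0\right)\right)^{2}\right) = 4554 - \left(4 + \left(1 + 5\right)^{2}\right) = 4554 - 40 = 4514$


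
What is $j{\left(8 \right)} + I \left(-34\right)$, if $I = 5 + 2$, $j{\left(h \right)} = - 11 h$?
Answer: $-326$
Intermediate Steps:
$I = 7$
$j{\left(8 \right)} + I \left(-34\right) = \left(-11\right) 8 + 7 \left(-34\right) = -88 - 238 = -326$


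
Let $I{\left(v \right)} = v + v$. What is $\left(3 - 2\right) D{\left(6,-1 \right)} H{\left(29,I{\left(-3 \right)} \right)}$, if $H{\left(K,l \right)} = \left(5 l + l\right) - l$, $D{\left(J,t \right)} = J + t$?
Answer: $-150$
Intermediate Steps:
$I{\left(v \right)} = 2 v$
$H{\left(K,l \right)} = 5 l$ ($H{\left(K,l \right)} = 6 l - l = 5 l$)
$\left(3 - 2\right) D{\left(6,-1 \right)} H{\left(29,I{\left(-3 \right)} \right)} = \left(3 - 2\right) \left(6 - 1\right) 5 \cdot 2 \left(-3\right) = 1 \cdot 5 \cdot 5 \left(-6\right) = 5 \left(-30\right) = -150$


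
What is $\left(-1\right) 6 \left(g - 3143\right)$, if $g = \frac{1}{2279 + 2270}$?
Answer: $\frac{85785036}{4549} \approx 18858.0$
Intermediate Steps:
$g = \frac{1}{4549} \approx 0.00021983$
$\left(-1\right) 6 \left(g - 3143\right) = \left(-1\right) 6 \left(\frac{1}{4549} - 3143\right) = \left(-6\right) \left(- \frac{14297506}{4549}\right) = \frac{85785036}{4549}$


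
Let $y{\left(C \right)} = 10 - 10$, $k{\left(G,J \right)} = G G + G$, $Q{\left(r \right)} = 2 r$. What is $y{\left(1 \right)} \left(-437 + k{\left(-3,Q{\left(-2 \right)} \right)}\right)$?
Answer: $0$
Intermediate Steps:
$k{\left(G,J \right)} = G + G^{2}$ ($k{\left(G,J \right)} = G^{2} + G = G + G^{2}$)
$y{\left(C \right)} = 0$ ($y{\left(C \right)} = 10 - 10 = 0$)
$y{\left(1 \right)} \left(-437 + k{\left(-3,Q{\left(-2 \right)} \right)}\right) = 0 \left(-437 - 3 \left(1 - 3\right)\right) = 0 \left(-437 - -6\right) = 0 \left(-437 + 6\right) = 0 \left(-431\right) = 0$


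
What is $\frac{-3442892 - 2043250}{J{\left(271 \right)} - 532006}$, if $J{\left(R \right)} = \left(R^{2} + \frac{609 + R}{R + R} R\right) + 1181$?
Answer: $\frac{2743071}{228472} \approx 12.006$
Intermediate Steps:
$J{\left(R \right)} = \frac{2971}{2} + R^{2} + \frac{R}{2}$ ($J{\left(R \right)} = \left(R^{2} + \frac{609 + R}{2 R} R\right) + 1181 = \left(R^{2} + \left(\frac{609}{2} + \frac{R}{2}\right)\right) + 1181 = \left(\frac{609}{2} + R^{2} + \frac{R}{2}\right) + 1181 = \frac{2971}{2} + R^{2} + \frac{R}{2}$)
$\frac{-3442892 - 2043250}{J{\left(271 \right)} - 532006} = \frac{-3442892 - 2043250}{\left(\frac{2971}{2} + 271^{2} + \frac{1}{2} \cdot 271\right) - 532006} = - \frac{5486142}{\left(\frac{2971}{2} + 73441 + \frac{271}{2}\right) - 532006} = - \frac{5486142}{75062 - 532006} = - \frac{5486142}{-456944} = \left(-5486142\right) \left(- \frac{1}{456944}\right) = \frac{2743071}{228472}$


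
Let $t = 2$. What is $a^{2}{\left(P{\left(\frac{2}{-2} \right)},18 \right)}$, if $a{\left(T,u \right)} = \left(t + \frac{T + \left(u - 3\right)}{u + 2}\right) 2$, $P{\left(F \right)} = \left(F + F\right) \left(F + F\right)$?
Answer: $\frac{3481}{100} \approx 34.81$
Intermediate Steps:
$P{\left(F \right)} = 4 F^{2}$ ($P{\left(F \right)} = 2 F 2 F = 4 F^{2}$)
$a{\left(T,u \right)} = 4 + \frac{2 \left(-3 + T + u\right)}{2 + u}$ ($a{\left(T,u \right)} = \left(2 + \frac{T + \left(u - 3\right)}{u + 2}\right) 2 = \left(2 + \frac{T + \left(-3 + u\right)}{2 + u}\right) 2 = \left(2 + \frac{-3 + T + u}{2 + u}\right) 2 = 4 + \frac{2 \left(-3 + T + u\right)}{2 + u}$)
$a^{2}{\left(P{\left(\frac{2}{-2} \right)},18 \right)} = \left(\frac{2 \left(1 + 4 \left(\frac{2}{-2}\right)^{2} + 3 \cdot 18\right)}{2 + 18}\right)^{2} = \left(\frac{2 \left(1 + 4 \left(2 \left(- \frac{1}{2}\right)\right)^{2} + 54\right)}{20}\right)^{2} = \left(2 \cdot \frac{1}{20} \left(1 + 4 \left(-1\right)^{2} + 54\right)\right)^{2} = \left(2 \cdot \frac{1}{20} \left(1 + 4 \cdot 1 + 54\right)\right)^{2} = \left(2 \cdot \frac{1}{20} \left(1 + 4 + 54\right)\right)^{2} = \left(2 \cdot \frac{1}{20} \cdot 59\right)^{2} = \left(\frac{59}{10}\right)^{2} = \frac{3481}{100}$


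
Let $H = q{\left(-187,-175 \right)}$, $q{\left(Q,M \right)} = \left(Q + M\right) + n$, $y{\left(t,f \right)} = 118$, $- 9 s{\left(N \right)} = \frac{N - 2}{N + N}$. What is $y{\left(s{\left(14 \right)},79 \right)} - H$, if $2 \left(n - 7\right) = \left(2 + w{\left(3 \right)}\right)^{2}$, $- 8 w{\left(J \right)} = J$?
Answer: $\frac{60375}{128} \approx 471.68$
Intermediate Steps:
$w{\left(J \right)} = - \frac{J}{8}$
$s{\left(N \right)} = - \frac{-2 + N}{18 N}$ ($s{\left(N \right)} = - \frac{\left(N - 2\right) \frac{1}{N + N}}{9} = - \frac{\left(-2 + N\right) \frac{1}{2 N}}{9} = - \frac{\frac{1}{2} \frac{1}{N} \left(-2 + N\right)}{9} = - \frac{-2 + N}{18 N}$)
$n = \frac{1065}{128}$ ($n = 7 + \frac{\left(2 - \frac{3}{8}\right)^{2}}{2} = 7 + \frac{\left(\frac{13}{8}\right)^{2}}{2} = 7 + \frac{1}{2} \cdot \frac{169}{64} = 7 + \frac{169}{128} = \frac{1065}{128} \approx 8.3203$)
$q{\left(Q,M \right)} = \frac{1065}{128} + M + Q$ ($q{\left(Q,M \right)} = \left(Q + M\right) + \frac{1065}{128} = \left(M + Q\right) + \frac{1065}{128} = \frac{1065}{128} + M + Q$)
$H = - \frac{45271}{128}$ ($H = \frac{1065}{128} - 175 - 187 = - \frac{45271}{128} \approx -353.68$)
$y{\left(s{\left(14 \right)},79 \right)} - H = 118 - - \frac{45271}{128} = 118 + \frac{45271}{128} = \frac{60375}{128}$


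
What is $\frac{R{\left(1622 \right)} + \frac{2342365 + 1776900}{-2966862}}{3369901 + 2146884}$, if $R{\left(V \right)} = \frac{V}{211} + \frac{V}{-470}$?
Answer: $\frac{418932641213}{811584459925351950} \approx 5.1619 \cdot 10^{-7}$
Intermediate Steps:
$R{\left(V \right)} = \frac{259 V}{99170}$ ($R{\left(V \right)} = V \frac{1}{211} + V \left(- \frac{1}{470}\right) = \frac{V}{211} - \frac{V}{470} = \frac{259 V}{99170}$)
$\frac{R{\left(1622 \right)} + \frac{2342365 + 1776900}{-2966862}}{3369901 + 2146884} = \frac{\frac{259}{99170} \cdot 1622 + \frac{2342365 + 1776900}{-2966862}}{3369901 + 2146884} = \frac{\frac{210049}{49585} + 4119265 \left(- \frac{1}{2966862}\right)}{5516785} = \left(\frac{210049}{49585} - \frac{4119265}{2966862}\right) \frac{1}{5516785} = \frac{418932641213}{147111852270} \cdot \frac{1}{5516785} = \frac{418932641213}{811584459925351950}$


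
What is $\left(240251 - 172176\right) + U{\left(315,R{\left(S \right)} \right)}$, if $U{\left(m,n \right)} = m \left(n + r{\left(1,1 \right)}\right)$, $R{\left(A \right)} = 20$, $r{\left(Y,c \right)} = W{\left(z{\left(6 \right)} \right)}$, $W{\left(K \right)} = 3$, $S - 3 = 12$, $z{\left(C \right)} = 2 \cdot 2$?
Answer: $75320$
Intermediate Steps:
$z{\left(C \right)} = 4$
$S = 15$ ($S = 3 + 12 = 15$)
$r{\left(Y,c \right)} = 3$
$U{\left(m,n \right)} = m \left(3 + n\right)$ ($U{\left(m,n \right)} = m \left(n + 3\right) = m \left(3 + n\right)$)
$\left(240251 - 172176\right) + U{\left(315,R{\left(S \right)} \right)} = \left(240251 - 172176\right) + 315 \left(3 + 20\right) = 68075 + 315 \cdot 23 = 68075 + 7245 = 75320$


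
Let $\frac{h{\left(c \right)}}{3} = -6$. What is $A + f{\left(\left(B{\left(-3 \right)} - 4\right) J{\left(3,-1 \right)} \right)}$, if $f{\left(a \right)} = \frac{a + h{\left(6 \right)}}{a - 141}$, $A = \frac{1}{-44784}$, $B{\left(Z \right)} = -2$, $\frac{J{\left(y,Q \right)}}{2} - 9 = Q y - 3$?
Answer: $\frac{806053}{2642256} \approx 0.30506$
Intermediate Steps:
$J{\left(y,Q \right)} = 12 + 2 Q y$ ($J{\left(y,Q \right)} = 18 + 2 \left(Q y - 3\right) = 18 + 2 \left(-3 + Q y\right) = 18 + \left(-6 + 2 Q y\right) = 12 + 2 Q y$)
$h{\left(c \right)} = -18$ ($h{\left(c \right)} = 3 \left(-6\right) = -18$)
$A = - \frac{1}{44784} \approx -2.2329 \cdot 10^{-5}$
$f{\left(a \right)} = \frac{-18 + a}{-141 + a}$ ($f{\left(a \right)} = \frac{a - 18}{a - 141} = \frac{-18 + a}{-141 + a}$)
$A + f{\left(\left(B{\left(-3 \right)} - 4\right) J{\left(3,-1 \right)} \right)} = - \frac{1}{44784} + \frac{-18 + \left(-2 - 4\right) \left(12 + 2 \left(-1\right) 3\right)}{-141 + \left(-2 - 4\right) \left(12 + 2 \left(-1\right) 3\right)} = - \frac{1}{44784} + \frac{-18 - 6 \left(12 - 6\right)}{-141 - 6 \left(12 - 6\right)} = - \frac{1}{44784} + \frac{-18 - 36}{-141 - 36} = - \frac{1}{44784} + \frac{1}{-177} \left(-54\right) = - \frac{1}{44784} - - \frac{18}{59} = - \frac{1}{44784} + \frac{18}{59} = \frac{806053}{2642256}$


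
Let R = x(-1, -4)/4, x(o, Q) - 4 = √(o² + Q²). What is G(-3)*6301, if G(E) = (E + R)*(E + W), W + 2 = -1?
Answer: 75612 - 18903*√17/2 ≈ 36643.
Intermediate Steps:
x(o, Q) = 4 + √(Q² + o²) (x(o, Q) = 4 + √(o² + Q²) = 4 + √(Q² + o²))
W = -3 (W = -2 - 1 = -3)
R = 1 + √17/4 (R = (4 + √((-4)² + (-1)²))/4 = (4 + √(16 + 1))*(¼) = (4 + √17)*(¼) = 1 + √17/4 ≈ 2.0308)
G(E) = (-3 + E)*(1 + E + √17/4) (G(E) = (E + (1 + √17/4))*(E - 3) = (1 + E + √17/4)*(-3 + E) = (-3 + E)*(1 + E + √17/4))
G(-3)*6301 = (-3 + (-3)² - 2*(-3) - 3*√17/4 + (¼)*(-3)*√17)*6301 = (-3 + 9 + 6 - 3*√17/4 - 3*√17/4)*6301 = (12 - 3*√17/2)*6301 = 75612 - 18903*√17/2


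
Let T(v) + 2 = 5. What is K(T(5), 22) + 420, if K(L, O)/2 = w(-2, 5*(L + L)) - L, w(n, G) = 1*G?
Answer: 474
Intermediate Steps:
T(v) = 3 (T(v) = -2 + 5 = 3)
w(n, G) = G
K(L, O) = 18*L (K(L, O) = 2*(5*(L + L) - L) = 2*(5*(2*L) - L) = 2*(10*L - L) = 2*(9*L) = 18*L)
K(T(5), 22) + 420 = 18*3 + 420 = 54 + 420 = 474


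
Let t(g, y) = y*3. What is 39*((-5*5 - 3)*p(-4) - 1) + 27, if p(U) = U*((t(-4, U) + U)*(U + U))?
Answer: 559092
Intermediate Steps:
t(g, y) = 3*y
p(U) = 8*U**3 (p(U) = U*((3*U + U)*(U + U)) = U*((4*U)*(2*U)) = U*(8*U**2) = 8*U**3)
39*((-5*5 - 3)*p(-4) - 1) + 27 = 39*((-5*5 - 3)*(8*(-4)**3) - 1) + 27 = 39*((-25 - 3)*(8*(-64)) - 1) + 27 = 39*(-28*(-512) - 1) + 27 = 39*(14336 - 1) + 27 = 39*14335 + 27 = 559065 + 27 = 559092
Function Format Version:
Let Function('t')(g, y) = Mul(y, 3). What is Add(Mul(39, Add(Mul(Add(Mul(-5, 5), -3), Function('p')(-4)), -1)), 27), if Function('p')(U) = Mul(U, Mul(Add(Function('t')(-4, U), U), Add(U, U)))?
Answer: 559092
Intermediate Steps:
Function('t')(g, y) = Mul(3, y)
Function('p')(U) = Mul(8, Pow(U, 3)) (Function('p')(U) = Mul(U, Mul(Add(Mul(3, U), U), Add(U, U))) = Mul(U, Mul(Mul(4, U), Mul(2, U))) = Mul(U, Mul(8, Pow(U, 2))) = Mul(8, Pow(U, 3)))
Add(Mul(39, Add(Mul(Add(Mul(-5, 5), -3), Function('p')(-4)), -1)), 27) = Add(Mul(39, Add(Mul(Add(Mul(-5, 5), -3), Mul(8, Pow(-4, 3))), -1)), 27) = Add(Mul(39, Add(Mul(Add(-25, -3), Mul(8, -64)), -1)), 27) = Add(Mul(39, Add(Mul(-28, -512), -1)), 27) = Add(Mul(39, Add(14336, -1)), 27) = Add(Mul(39, 14335), 27) = Add(559065, 27) = 559092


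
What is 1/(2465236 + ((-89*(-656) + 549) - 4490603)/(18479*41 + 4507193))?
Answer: 2632416/6489524474341 ≈ 4.0564e-7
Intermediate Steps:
1/(2465236 + ((-89*(-656) + 549) - 4490603)/(18479*41 + 4507193)) = 1/(2465236 + ((58384 + 549) - 4490603)/(757639 + 4507193)) = 1/(2465236 + (58933 - 4490603)/5264832) = 1/(2465236 - 4431670*1/5264832) = 1/(2465236 - 2215835/2632416) = 1/(6489524474341/2632416) = 2632416/6489524474341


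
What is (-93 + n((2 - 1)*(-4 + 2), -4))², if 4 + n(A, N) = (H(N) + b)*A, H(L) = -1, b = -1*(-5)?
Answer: 11025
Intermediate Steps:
b = 5
n(A, N) = -4 + 4*A (n(A, N) = -4 + (-1 + 5)*A = -4 + 4*A)
(-93 + n((2 - 1)*(-4 + 2), -4))² = (-93 + (-4 + 4*((2 - 1)*(-4 + 2))))² = (-93 + (-4 + 4*(1*(-2))))² = (-93 + (-4 + 4*(-2)))² = (-93 + (-4 - 8))² = (-93 - 12)² = (-105)² = 11025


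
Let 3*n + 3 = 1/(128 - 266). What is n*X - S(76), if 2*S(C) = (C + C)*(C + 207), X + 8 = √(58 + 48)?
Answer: -4450496/207 - 415*√106/414 ≈ -21510.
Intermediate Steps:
X = -8 + √106 (X = -8 + √(58 + 48) = -8 + √106 ≈ 2.2956)
S(C) = C*(207 + C) (S(C) = ((C + C)*(C + 207))/2 = ((2*C)*(207 + C))/2 = (2*C*(207 + C))/2 = C*(207 + C))
n = -415/414 (n = -1 + 1/(3*(128 - 266)) = -1 + (⅓)/(-138) = -1 + (⅓)*(-1/138) = -1 - 1/414 = -415/414 ≈ -1.0024)
n*X - S(76) = -415*(-8 + √106)/414 - 76*(207 + 76) = (1660/207 - 415*√106/414) - 76*283 = (1660/207 - 415*√106/414) - 1*21508 = (1660/207 - 415*√106/414) - 21508 = -4450496/207 - 415*√106/414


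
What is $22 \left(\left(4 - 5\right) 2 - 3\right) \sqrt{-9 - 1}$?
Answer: $- 110 i \sqrt{10} \approx - 347.85 i$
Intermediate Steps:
$22 \left(\left(4 - 5\right) 2 - 3\right) \sqrt{-9 - 1} = 22 \left(\left(-1\right) 2 - 3\right) \sqrt{-10} = 22 \left(-2 - 3\right) i \sqrt{10} = 22 \left(-5\right) i \sqrt{10} = - 110 i \sqrt{10}$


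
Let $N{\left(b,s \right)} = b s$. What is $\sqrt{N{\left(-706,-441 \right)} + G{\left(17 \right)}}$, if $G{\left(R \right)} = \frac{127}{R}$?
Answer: $\frac{\sqrt{89981153}}{17} \approx 557.99$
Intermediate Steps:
$\sqrt{N{\left(-706,-441 \right)} + G{\left(17 \right)}} = \sqrt{\left(-706\right) \left(-441\right) + \frac{127}{17}} = \sqrt{311346 + 127 \cdot \frac{1}{17}} = \sqrt{311346 + \frac{127}{17}} = \sqrt{\frac{5293009}{17}} = \frac{\sqrt{89981153}}{17}$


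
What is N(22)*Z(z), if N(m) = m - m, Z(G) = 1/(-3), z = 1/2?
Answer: 0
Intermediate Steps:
z = ½ ≈ 0.50000
Z(G) = -⅓
N(m) = 0
N(22)*Z(z) = 0*(-⅓) = 0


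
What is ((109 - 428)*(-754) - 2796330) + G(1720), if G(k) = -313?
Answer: -2556117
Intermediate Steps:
((109 - 428)*(-754) - 2796330) + G(1720) = ((109 - 428)*(-754) - 2796330) - 313 = (-319*(-754) - 2796330) - 313 = (240526 - 2796330) - 313 = -2555804 - 313 = -2556117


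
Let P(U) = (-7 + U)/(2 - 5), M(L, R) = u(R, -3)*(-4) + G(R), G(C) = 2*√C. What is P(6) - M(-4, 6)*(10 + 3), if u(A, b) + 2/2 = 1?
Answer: ⅓ - 26*√6 ≈ -63.353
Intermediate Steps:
u(A, b) = 0 (u(A, b) = -1 + 1 = 0)
M(L, R) = 2*√R (M(L, R) = 0*(-4) + 2*√R = 0 + 2*√R = 2*√R)
P(U) = 7/3 - U/3 (P(U) = (-7 + U)/(-3) = (-7 + U)*(-⅓) = 7/3 - U/3)
P(6) - M(-4, 6)*(10 + 3) = (7/3 - ⅓*6) - 2*√6*(10 + 3) = (7/3 - 2) - 2*√6*13 = ⅓ - 26*√6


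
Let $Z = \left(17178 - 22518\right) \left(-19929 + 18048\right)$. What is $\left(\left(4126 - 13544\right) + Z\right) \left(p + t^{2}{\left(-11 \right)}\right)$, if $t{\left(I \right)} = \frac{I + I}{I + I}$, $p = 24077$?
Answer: $241625667516$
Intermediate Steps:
$Z = 10044540$ ($Z = \left(-5340\right) \left(-1881\right) = 10044540$)
$t{\left(I \right)} = 1$ ($t{\left(I \right)} = \frac{2 I}{2 I} = 2 I \frac{1}{2 I} = 1$)
$\left(\left(4126 - 13544\right) + Z\right) \left(p + t^{2}{\left(-11 \right)}\right) = \left(\left(4126 - 13544\right) + 10044540\right) \left(24077 + 1^{2}\right) = \left(\left(4126 - 13544\right) + 10044540\right) \left(24077 + 1\right) = \left(-9418 + 10044540\right) 24078 = 10035122 \cdot 24078 = 241625667516$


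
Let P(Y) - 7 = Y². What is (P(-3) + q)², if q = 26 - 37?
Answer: 25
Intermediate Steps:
P(Y) = 7 + Y²
q = -11
(P(-3) + q)² = ((7 + (-3)²) - 11)² = ((7 + 9) - 11)² = (16 - 11)² = 5² = 25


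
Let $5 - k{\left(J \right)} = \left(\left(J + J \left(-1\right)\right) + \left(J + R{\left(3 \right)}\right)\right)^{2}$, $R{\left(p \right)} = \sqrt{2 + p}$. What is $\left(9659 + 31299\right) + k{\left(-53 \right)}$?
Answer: $38149 + 106 \sqrt{5} \approx 38386.0$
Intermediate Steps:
$k{\left(J \right)} = 5 - \left(J + \sqrt{5}\right)^{2}$ ($k{\left(J \right)} = 5 - \left(\left(J + J \left(-1\right)\right) + \left(J + \sqrt{2 + 3}\right)\right)^{2} = 5 - \left(\left(J - J\right) + \left(J + \sqrt{5}\right)\right)^{2} = 5 - \left(0 + \left(J + \sqrt{5}\right)\right)^{2} = 5 - \left(J + \sqrt{5}\right)^{2}$)
$\left(9659 + 31299\right) + k{\left(-53 \right)} = \left(9659 + 31299\right) + \left(5 - \left(-53 + \sqrt{5}\right)^{2}\right) = 40958 + \left(5 - \left(-53 + \sqrt{5}\right)^{2}\right) = 40963 - \left(-53 + \sqrt{5}\right)^{2}$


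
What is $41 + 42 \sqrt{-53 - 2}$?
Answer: $41 + 42 i \sqrt{55} \approx 41.0 + 311.48 i$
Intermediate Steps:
$41 + 42 \sqrt{-53 - 2} = 41 + 42 \sqrt{-55} = 41 + 42 i \sqrt{55}$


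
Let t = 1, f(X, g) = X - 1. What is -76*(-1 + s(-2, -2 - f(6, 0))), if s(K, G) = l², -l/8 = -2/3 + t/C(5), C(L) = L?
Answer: -221236/225 ≈ -983.27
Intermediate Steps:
f(X, g) = -1 + X
l = 56/15 (l = -8*(-2/3 + 1/5) = -8*(-2*⅓ + 1*(⅕)) = -8*(-⅔ + ⅕) = -8*(-7/15) = 56/15 ≈ 3.7333)
s(K, G) = 3136/225 (s(K, G) = (56/15)² = 3136/225)
-76*(-1 + s(-2, -2 - f(6, 0))) = -76*(-1 + 3136/225) = -76*2911/225 = -221236/225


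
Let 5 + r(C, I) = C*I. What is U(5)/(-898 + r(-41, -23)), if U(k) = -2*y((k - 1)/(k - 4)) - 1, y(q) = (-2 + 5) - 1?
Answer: -⅛ ≈ -0.12500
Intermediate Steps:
r(C, I) = -5 + C*I
y(q) = 2 (y(q) = 3 - 1 = 2)
U(k) = -5 (U(k) = -2*2 - 1 = -4 - 1 = -5)
U(5)/(-898 + r(-41, -23)) = -5/(-898 + (-5 - 41*(-23))) = -5/(-898 + (-5 + 943)) = -5/(-898 + 938) = -5/40 = (1/40)*(-5) = -⅛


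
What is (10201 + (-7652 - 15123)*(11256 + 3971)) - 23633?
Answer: -346808357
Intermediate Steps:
(10201 + (-7652 - 15123)*(11256 + 3971)) - 23633 = (10201 - 22775*15227) - 23633 = (10201 - 346794925) - 23633 = -346784724 - 23633 = -346808357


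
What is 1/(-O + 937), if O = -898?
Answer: 1/1835 ≈ 0.00054496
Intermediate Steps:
1/(-O + 937) = 1/(-1*(-898) + 937) = 1/(898 + 937) = 1/1835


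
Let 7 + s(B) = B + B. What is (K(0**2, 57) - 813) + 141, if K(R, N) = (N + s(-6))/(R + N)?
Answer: -2014/3 ≈ -671.33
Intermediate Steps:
s(B) = -7 + 2*B (s(B) = -7 + (B + B) = -7 + 2*B)
K(R, N) = (-19 + N)/(N + R) (K(R, N) = (N + (-7 + 2*(-6)))/(R + N) = (N + (-7 - 12))/(N + R) = (N - 19)/(N + R) = (-19 + N)/(N + R))
(K(0**2, 57) - 813) + 141 = ((-19 + 57)/(57 + 0**2) - 813) + 141 = (38/(57 + 0) - 813) + 141 = (38/57 - 813) + 141 = ((1/57)*38 - 813) + 141 = (2/3 - 813) + 141 = -2437/3 + 141 = -2014/3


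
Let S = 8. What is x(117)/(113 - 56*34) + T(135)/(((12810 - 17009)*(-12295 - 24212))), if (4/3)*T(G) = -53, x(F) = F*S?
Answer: -21256625043/40673714276 ≈ -0.52261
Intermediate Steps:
x(F) = 8*F (x(F) = F*8 = 8*F)
T(G) = -159/4 (T(G) = (3/4)*(-53) = -159/4)
x(117)/(113 - 56*34) + T(135)/(((12810 - 17009)*(-12295 - 24212))) = (8*117)/(113 - 56*34) - 159*1/((-12295 - 24212)*(12810 - 17009))/4 = 936/(113 - 1904) - 159/(4*((-4199*(-36507)))) = 936/(-1791) - 159/4/153292893 = 936*(-1/1791) - 159/4*1/153292893 = -104/199 - 53/204390524 = -21256625043/40673714276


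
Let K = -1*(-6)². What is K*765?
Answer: -27540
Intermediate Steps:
K = -36 (K = -1*36 = -36)
K*765 = -36*765 = -27540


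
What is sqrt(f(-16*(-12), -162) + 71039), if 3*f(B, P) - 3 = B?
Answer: 8*sqrt(1111) ≈ 266.65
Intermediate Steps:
f(B, P) = 1 + B/3
sqrt(f(-16*(-12), -162) + 71039) = sqrt((1 + (-16*(-12))/3) + 71039) = sqrt((1 + (1/3)*192) + 71039) = sqrt((1 + 64) + 71039) = sqrt(65 + 71039) = sqrt(71104) = 8*sqrt(1111)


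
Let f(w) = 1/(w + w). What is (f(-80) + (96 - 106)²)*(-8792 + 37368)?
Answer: 14287107/5 ≈ 2.8574e+6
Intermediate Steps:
f(w) = 1/(2*w)
(f(-80) + (96 - 106)²)*(-8792 + 37368) = ((½)/(-80) + (96 - 106)²)*(-8792 + 37368) = ((½)*(-1/80) + (-10)²)*28576 = (-1/160 + 100)*28576 = (15999/160)*28576 = 14287107/5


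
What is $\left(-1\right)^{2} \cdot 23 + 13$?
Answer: $36$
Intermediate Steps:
$\left(-1\right)^{2} \cdot 23 + 13 = 1 \cdot 23 + 13 = 23 + 13 = 36$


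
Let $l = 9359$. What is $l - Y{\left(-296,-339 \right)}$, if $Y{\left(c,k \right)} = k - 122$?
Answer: $9820$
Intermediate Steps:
$Y{\left(c,k \right)} = -122 + k$
$l - Y{\left(-296,-339 \right)} = 9359 - \left(-122 - 339\right) = 9359 - -461 = 9359 + 461 = 9820$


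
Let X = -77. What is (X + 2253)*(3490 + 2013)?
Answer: 11974528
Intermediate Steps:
(X + 2253)*(3490 + 2013) = (-77 + 2253)*(3490 + 2013) = 2176*5503 = 11974528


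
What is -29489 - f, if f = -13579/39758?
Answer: -1172410083/39758 ≈ -29489.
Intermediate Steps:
f = -13579/39758 (f = -13579*1/39758 = -13579/39758 ≈ -0.34154)
-29489 - f = -29489 - 1*(-13579/39758) = -29489 + 13579/39758 = -1172410083/39758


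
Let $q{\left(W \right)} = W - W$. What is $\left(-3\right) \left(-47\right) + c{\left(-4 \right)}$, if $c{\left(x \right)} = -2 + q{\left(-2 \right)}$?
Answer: $139$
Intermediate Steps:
$q{\left(W \right)} = 0$
$c{\left(x \right)} = -2$ ($c{\left(x \right)} = -2 + 0 = -2$)
$\left(-3\right) \left(-47\right) + c{\left(-4 \right)} = \left(-3\right) \left(-47\right) - 2 = 141 - 2 = 139$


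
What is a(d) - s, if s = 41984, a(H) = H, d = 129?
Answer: -41855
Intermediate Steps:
a(d) - s = 129 - 1*41984 = 129 - 41984 = -41855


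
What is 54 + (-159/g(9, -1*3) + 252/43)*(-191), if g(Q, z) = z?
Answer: -481099/43 ≈ -11188.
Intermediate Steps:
54 + (-159/g(9, -1*3) + 252/43)*(-191) = 54 + (-159/((-1*3)) + 252/43)*(-191) = 54 + (-159/(-3) + 252*(1/43))*(-191) = 54 + (-159*(-⅓) + 252/43)*(-191) = 54 + (53 + 252/43)*(-191) = 54 + (2531/43)*(-191) = 54 - 483421/43 = -481099/43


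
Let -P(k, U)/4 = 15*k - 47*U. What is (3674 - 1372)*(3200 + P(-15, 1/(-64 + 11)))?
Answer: 499791824/53 ≈ 9.4300e+6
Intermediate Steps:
P(k, U) = -60*k + 188*U (P(k, U) = -4*(15*k - 47*U) = -4*(-47*U + 15*k) = -60*k + 188*U)
(3674 - 1372)*(3200 + P(-15, 1/(-64 + 11))) = (3674 - 1372)*(3200 + (-60*(-15) + 188/(-64 + 11))) = 2302*(3200 + (900 + 188/(-53))) = 2302*(3200 + (900 + 188*(-1/53))) = 2302*(3200 + (900 - 188/53)) = 2302*(3200 + 47512/53) = 2302*(217112/53) = 499791824/53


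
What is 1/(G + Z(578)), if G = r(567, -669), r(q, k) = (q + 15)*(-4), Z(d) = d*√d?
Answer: 291/23460121 + 4913*√2/93840484 ≈ 8.6445e-5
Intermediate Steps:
Z(d) = d^(3/2)
r(q, k) = -60 - 4*q (r(q, k) = (15 + q)*(-4) = -60 - 4*q)
G = -2328 (G = -60 - 4*567 = -60 - 2268 = -2328)
1/(G + Z(578)) = 1/(-2328 + 578^(3/2)) = 1/(-2328 + 9826*√2)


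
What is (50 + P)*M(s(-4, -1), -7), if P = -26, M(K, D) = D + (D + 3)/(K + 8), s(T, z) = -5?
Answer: -200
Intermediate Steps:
M(K, D) = D + (3 + D)/(8 + K)
(50 + P)*M(s(-4, -1), -7) = (50 - 26)*((3 + 9*(-7) - 7*(-5))/(8 - 5)) = 24*((3 - 63 + 35)/3) = 24*((1/3)*(-25)) = 24*(-25/3) = -200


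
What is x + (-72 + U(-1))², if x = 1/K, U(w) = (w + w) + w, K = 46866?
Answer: 263621251/46866 ≈ 5625.0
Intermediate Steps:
U(w) = 3*w (U(w) = 2*w + w = 3*w)
x = 1/46866 ≈ 2.1337e-5
x + (-72 + U(-1))² = 1/46866 + (-72 + 3*(-1))² = 1/46866 + (-72 - 3)² = 1/46866 + (-75)² = 1/46866 + 5625 = 263621251/46866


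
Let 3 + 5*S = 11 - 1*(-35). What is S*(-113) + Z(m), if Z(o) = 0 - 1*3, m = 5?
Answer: -4874/5 ≈ -974.80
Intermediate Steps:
Z(o) = -3 (Z(o) = 0 - 3 = -3)
S = 43/5 (S = -⅗ + (11 - 1*(-35))/5 = -⅗ + (11 + 35)/5 = -⅗ + (⅕)*46 = -⅗ + 46/5 = 43/5 ≈ 8.6000)
S*(-113) + Z(m) = (43/5)*(-113) - 3 = -4859/5 - 3 = -4874/5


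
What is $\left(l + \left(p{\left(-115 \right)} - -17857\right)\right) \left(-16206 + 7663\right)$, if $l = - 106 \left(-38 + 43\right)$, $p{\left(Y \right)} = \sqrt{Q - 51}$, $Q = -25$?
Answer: $-148024561 - 17086 i \sqrt{19} \approx -1.4802 \cdot 10^{8} - 74476.0 i$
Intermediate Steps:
$p{\left(Y \right)} = 2 i \sqrt{19}$ ($p{\left(Y \right)} = \sqrt{-25 - 51} = \sqrt{-76} = 2 i \sqrt{19}$)
$l = -530$ ($l = \left(-106\right) 5 = -530$)
$\left(l + \left(p{\left(-115 \right)} - -17857\right)\right) \left(-16206 + 7663\right) = \left(-530 + \left(2 i \sqrt{19} - -17857\right)\right) \left(-16206 + 7663\right) = \left(-530 + \left(2 i \sqrt{19} + 17857\right)\right) \left(-8543\right) = \left(-530 + \left(17857 + 2 i \sqrt{19}\right)\right) \left(-8543\right) = \left(17327 + 2 i \sqrt{19}\right) \left(-8543\right) = -148024561 - 17086 i \sqrt{19}$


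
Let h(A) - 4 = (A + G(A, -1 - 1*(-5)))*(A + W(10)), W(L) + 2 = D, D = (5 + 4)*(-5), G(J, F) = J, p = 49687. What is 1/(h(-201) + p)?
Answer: 1/149387 ≈ 6.6940e-6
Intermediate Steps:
D = -45 (D = 9*(-5) = -45)
W(L) = -47 (W(L) = -2 - 45 = -47)
h(A) = 4 + 2*A*(-47 + A) (h(A) = 4 + (A + A)*(A - 47) = 4 + (2*A)*(-47 + A) = 4 + 2*A*(-47 + A))
1/(h(-201) + p) = 1/((4 - 94*(-201) + 2*(-201)**2) + 49687) = 1/((4 + 18894 + 2*40401) + 49687) = 1/((4 + 18894 + 80802) + 49687) = 1/(99700 + 49687) = 1/149387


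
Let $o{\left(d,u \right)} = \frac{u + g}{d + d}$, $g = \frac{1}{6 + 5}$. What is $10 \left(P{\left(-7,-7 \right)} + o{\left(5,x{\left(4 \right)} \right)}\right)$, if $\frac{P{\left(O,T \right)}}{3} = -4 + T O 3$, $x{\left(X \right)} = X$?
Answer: $\frac{47235}{11} \approx 4294.1$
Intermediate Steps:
$g = \frac{1}{11} \approx 0.090909$
$o{\left(d,u \right)} = \frac{\frac{1}{11} + u}{2 d}$ ($o{\left(d,u \right)} = \frac{u + \frac{1}{11}}{d + d} = \frac{\frac{1}{11} + u}{2 d}$)
$P{\left(O,T \right)} = -12 + 9 O T$ ($P{\left(O,T \right)} = 3 \left(-4 + T O 3\right) = 3 \left(-4 + T 3 O\right) = 3 \left(-4 + 3 O T\right) = -12 + 9 O T$)
$10 \left(P{\left(-7,-7 \right)} + o{\left(5,x{\left(4 \right)} \right)}\right) = 10 \left(\left(-12 + 9 \left(-7\right) \left(-7\right)\right) + \frac{1 + 11 \cdot 4}{22 \cdot 5}\right) = 10 \left(\left(-12 + 441\right) + \frac{1}{22} \cdot \frac{1}{5} \left(1 + 44\right)\right) = 10 \left(429 + \frac{1}{22} \cdot \frac{1}{5} \cdot 45\right) = 10 \left(429 + \frac{9}{22}\right) = 10 \cdot \frac{9447}{22} = \frac{47235}{11}$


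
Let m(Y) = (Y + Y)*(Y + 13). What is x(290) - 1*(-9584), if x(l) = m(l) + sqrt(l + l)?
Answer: 185324 + 2*sqrt(145) ≈ 1.8535e+5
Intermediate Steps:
m(Y) = 2*Y*(13 + Y) (m(Y) = (2*Y)*(13 + Y) = 2*Y*(13 + Y))
x(l) = sqrt(2)*sqrt(l) + 2*l*(13 + l) (x(l) = 2*l*(13 + l) + sqrt(l + l) = 2*l*(13 + l) + sqrt(2*l) = 2*l*(13 + l) + sqrt(2)*sqrt(l) = sqrt(2)*sqrt(l) + 2*l*(13 + l))
x(290) - 1*(-9584) = (sqrt(2)*sqrt(290) + 2*290*(13 + 290)) - 1*(-9584) = (2*sqrt(145) + 2*290*303) + 9584 = (2*sqrt(145) + 175740) + 9584 = (175740 + 2*sqrt(145)) + 9584 = 185324 + 2*sqrt(145)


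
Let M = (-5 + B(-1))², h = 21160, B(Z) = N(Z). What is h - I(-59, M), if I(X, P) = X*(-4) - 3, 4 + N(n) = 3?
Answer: 20927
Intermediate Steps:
N(n) = -1 (N(n) = -4 + 3 = -1)
B(Z) = -1
M = 36 (M = (-5 - 1)² = (-6)² = 36)
I(X, P) = -3 - 4*X (I(X, P) = -4*X - 3 = -3 - 4*X)
h - I(-59, M) = 21160 - (-3 - 4*(-59)) = 21160 - (-3 + 236) = 21160 - 1*233 = 21160 - 233 = 20927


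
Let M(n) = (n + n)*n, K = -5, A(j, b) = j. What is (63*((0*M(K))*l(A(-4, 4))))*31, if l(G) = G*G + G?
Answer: 0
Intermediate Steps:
l(G) = G + G² (l(G) = G² + G = G + G²)
M(n) = 2*n² (M(n) = (2*n)*n = 2*n²)
(63*((0*M(K))*l(A(-4, 4))))*31 = (63*((0*(2*(-5)²))*(-4*(1 - 4))))*31 = (63*((0*(2*25))*(-4*(-3))))*31 = (63*((0*50)*12))*31 = (63*(0*12))*31 = (63*0)*31 = 0*31 = 0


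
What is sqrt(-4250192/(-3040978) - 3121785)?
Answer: I*sqrt(7217210300008859041)/1520489 ≈ 1766.9*I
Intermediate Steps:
sqrt(-4250192/(-3040978) - 3121785) = sqrt(-4250192*(-1/3040978) - 3121785) = sqrt(2125096/1520489 - 3121785) = sqrt(-4746637627769/1520489) = I*sqrt(7217210300008859041)/1520489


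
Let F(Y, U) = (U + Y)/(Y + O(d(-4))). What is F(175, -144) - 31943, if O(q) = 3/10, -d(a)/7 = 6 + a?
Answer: -55995769/1753 ≈ -31943.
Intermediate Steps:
d(a) = -42 - 7*a (d(a) = -7*(6 + a) = -42 - 7*a)
O(q) = 3/10 (O(q) = 3*(⅒) = 3/10)
F(Y, U) = (U + Y)/(3/10 + Y) (F(Y, U) = (U + Y)/(Y + 3/10) = (U + Y)/(3/10 + Y))
F(175, -144) - 31943 = 10*(-144 + 175)/(3 + 10*175) - 31943 = 10*31/(3 + 1750) - 31943 = 10*31/1753 - 31943 = 10*(1/1753)*31 - 31943 = 310/1753 - 31943 = -55995769/1753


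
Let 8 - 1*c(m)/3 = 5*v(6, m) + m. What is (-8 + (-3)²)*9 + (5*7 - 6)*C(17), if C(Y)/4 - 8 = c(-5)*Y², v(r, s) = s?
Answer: 3822673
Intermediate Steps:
c(m) = 24 - 18*m (c(m) = 24 - 3*(5*m + m) = 24 - 18*m)
C(Y) = 32 + 456*Y² (C(Y) = 32 + 4*((24 - 18*(-5))*Y²) = 32 + 4*((24 + 90)*Y²) = 32 + 4*(114*Y²) = 32 + 456*Y²)
(-8 + (-3)²)*9 + (5*7 - 6)*C(17) = (-8 + (-3)²)*9 + (5*7 - 6)*(32 + 456*17²) = (-8 + 9)*9 + (35 - 6)*(32 + 456*289) = 1*9 + 29*(32 + 131784) = 9 + 29*131816 = 9 + 3822664 = 3822673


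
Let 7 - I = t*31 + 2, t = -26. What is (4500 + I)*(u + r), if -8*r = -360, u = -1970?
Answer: -10223675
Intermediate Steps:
I = 811 (I = 7 - (-26*31 + 2) = 7 - (-806 + 2) = 7 - 1*(-804) = 7 + 804 = 811)
r = 45 (r = -⅛*(-360) = 45)
(4500 + I)*(u + r) = (4500 + 811)*(-1970 + 45) = 5311*(-1925) = -10223675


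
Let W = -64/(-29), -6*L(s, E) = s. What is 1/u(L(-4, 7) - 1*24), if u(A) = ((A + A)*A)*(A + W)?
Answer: -783/18012400 ≈ -4.3470e-5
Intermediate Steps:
L(s, E) = -s/6
W = 64/29 (W = -64*(-1/29) = 64/29 ≈ 2.2069)
u(A) = 2*A²*(64/29 + A) (u(A) = ((A + A)*A)*(A + 64/29) = ((2*A)*A)*(64/29 + A) = (2*A²)*(64/29 + A) = 2*A²*(64/29 + A))
1/u(L(-4, 7) - 1*24) = 1/((-⅙*(-4) - 1*24)²*(128/29 + 2*(-⅙*(-4) - 1*24))) = 1/((⅔ - 24)²*(128/29 + 2*(⅔ - 24))) = 1/((-70/3)²*(128/29 + 2*(-70/3))) = 1/(4900*(128/29 - 140/3)/9) = 1/((4900/9)*(-3676/87)) = 1/(-18012400/783) = -783/18012400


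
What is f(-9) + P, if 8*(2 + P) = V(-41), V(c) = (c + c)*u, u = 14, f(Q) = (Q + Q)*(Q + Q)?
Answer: 357/2 ≈ 178.50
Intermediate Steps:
f(Q) = 4*Q**2 (f(Q) = (2*Q)*(2*Q) = 4*Q**2)
V(c) = 28*c (V(c) = (c + c)*14 = (2*c)*14 = 28*c)
P = -291/2 (P = -2 + (28*(-41))/8 = -2 + (1/8)*(-1148) = -2 - 287/2 = -291/2 ≈ -145.50)
f(-9) + P = 4*(-9)**2 - 291/2 = 4*81 - 291/2 = 324 - 291/2 = 357/2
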